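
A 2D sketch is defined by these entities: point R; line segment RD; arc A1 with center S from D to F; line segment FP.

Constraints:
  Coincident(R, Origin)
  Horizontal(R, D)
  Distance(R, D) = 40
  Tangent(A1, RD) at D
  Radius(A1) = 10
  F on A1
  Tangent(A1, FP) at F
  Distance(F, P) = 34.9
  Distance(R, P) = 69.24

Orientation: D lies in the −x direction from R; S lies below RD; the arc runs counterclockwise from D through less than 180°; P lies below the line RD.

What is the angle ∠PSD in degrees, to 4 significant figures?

157.6°

R is at the origin; R and D share the same y with |RD| = 40.0 and D on the −x side, so D = (-40.00, 0.000). Tangency of A1 to RD means the radius SD is perpendicular to RD, so S = D + (0, -10) = (-40.00, -10.00). Since SF ⟂ FP (tangency), |SP| = √(10.0² + 34.9²) = 36.30 regardless of where F sits on A1. So P lies on both circle(R, 69.24) and circle(S, 36.30); the below-RD intersection is P = (-53.81, -43.58). F is the foot of the tangent from P: F = (-49.94, -8.891).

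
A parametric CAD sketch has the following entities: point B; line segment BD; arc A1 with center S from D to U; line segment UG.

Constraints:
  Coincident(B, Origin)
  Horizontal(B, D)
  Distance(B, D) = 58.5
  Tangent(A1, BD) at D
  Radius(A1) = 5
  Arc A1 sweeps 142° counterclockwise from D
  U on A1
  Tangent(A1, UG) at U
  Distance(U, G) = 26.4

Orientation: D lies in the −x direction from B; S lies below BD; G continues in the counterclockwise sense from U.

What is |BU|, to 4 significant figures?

62.22

B is at the origin; BD is horizontal with |BD| = 58.5 and D on the −x side, so D = (-58.50, 0.000). Tangency of A1 to BD means the radius SD is perpendicular to BD, so S = D + (0, -5) = (-58.50, -5.000). On A1, D sits at bearing 90° from S; a 142° counterclockwise sweep puts U at bearing 232°, so U = S + 5.0·(cos 232°, sin 232°) = (-61.58, -8.940). Then |BU| = |U − B| = 62.22.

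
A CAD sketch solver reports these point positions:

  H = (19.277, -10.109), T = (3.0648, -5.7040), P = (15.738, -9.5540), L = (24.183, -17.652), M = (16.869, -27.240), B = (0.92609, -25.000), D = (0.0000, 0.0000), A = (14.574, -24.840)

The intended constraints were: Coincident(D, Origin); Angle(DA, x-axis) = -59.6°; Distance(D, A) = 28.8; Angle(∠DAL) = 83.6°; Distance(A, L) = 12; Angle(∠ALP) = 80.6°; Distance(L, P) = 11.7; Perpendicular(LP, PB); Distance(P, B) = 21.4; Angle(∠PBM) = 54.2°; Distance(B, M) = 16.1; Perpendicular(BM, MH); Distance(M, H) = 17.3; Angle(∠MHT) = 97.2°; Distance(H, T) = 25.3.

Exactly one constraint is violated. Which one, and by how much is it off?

Distance(H, T) = 25.3 — off by 8.50.

D = (0.00, 0.00) ✓; DA at -59.60° ✓; |DA| = 28.80 ✓; ∠DAL = 83.60° ✓; |AL| = 12.00 ✓; ∠ALP = 80.60° ✓; |LP| = 11.70 ✓; ∠(LP, PB) = 90.00° ✓; |PB| = 21.40 ✓; ∠PBM = 54.20° ✓; |BM| = 16.10 ✓; ∠(BM, MH) = 90.00° ✓; |MH| = 17.30 ✓; ∠MHT = 97.20° ✓; |HT| = 16.80 ✗.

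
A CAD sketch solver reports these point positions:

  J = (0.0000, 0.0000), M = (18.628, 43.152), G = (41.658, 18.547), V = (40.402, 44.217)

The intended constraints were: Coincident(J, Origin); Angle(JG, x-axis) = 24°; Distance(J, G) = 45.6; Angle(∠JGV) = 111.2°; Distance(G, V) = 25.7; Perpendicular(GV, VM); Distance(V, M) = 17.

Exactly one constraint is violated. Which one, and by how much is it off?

Distance(V, M) = 17 — off by 4.80.

J = (0.00, 0.00) ✓; JG at 24.00° ✓; |JG| = 45.60 ✓; ∠JGV = 111.2° ✓; |GV| = 25.70 ✓; ∠(GV, VM) = 90.00° ✓; |VM| = 21.80 ✗.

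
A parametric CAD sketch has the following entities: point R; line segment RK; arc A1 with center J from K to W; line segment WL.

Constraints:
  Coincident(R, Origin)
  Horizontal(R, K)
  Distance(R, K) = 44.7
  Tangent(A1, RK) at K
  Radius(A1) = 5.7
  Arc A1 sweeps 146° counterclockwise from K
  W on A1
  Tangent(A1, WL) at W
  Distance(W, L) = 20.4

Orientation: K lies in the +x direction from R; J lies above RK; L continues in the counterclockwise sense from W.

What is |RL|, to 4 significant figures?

37.90

On A1, K sits at bearing -90° from J; a 146° counterclockwise sweep puts W at bearing 56°, so W = J + 5.7·(cos 56°, sin 56°) = (47.89, 10.43). Tangency of A1 to WL means the radius JW is perpendicular to WL, so WL runs along (−sin 56°, cos 56°); with |WL| = 20.4, L = (30.98, 21.83). Then |RL| = |L − R| = 37.90.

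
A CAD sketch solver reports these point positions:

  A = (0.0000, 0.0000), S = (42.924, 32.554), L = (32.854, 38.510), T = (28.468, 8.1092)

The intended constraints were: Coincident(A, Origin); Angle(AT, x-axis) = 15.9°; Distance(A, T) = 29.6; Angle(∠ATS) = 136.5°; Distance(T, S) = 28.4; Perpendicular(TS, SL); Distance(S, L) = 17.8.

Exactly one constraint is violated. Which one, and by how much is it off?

Distance(S, L) = 17.8 — off by 6.10.

A = (0.00, 0.00) ✓; AT at 15.90° ✓; |AT| = 29.60 ✓; ∠ATS = 136.5° ✓; |TS| = 28.40 ✓; ∠(TS, SL) = 90.00° ✓; |SL| = 11.70 ✗.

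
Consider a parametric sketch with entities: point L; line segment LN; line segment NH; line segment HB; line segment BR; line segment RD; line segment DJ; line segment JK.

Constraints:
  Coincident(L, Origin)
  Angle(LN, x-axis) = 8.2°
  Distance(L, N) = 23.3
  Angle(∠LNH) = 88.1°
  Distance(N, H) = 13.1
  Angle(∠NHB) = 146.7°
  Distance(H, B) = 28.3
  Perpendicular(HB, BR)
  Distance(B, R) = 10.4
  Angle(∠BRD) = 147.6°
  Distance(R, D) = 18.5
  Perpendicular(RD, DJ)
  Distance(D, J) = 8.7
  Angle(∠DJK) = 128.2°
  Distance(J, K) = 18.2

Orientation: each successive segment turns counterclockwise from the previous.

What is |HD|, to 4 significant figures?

31.86

HB ⟂ BR, so BR runs at -136.6°; with |BR| = 10.4, R = (-6.236, 29.64). ∠BRD = 147.6° gives RD at -104.2° from the x-axis; with |RD| = 18.5, D = (-10.77, 11.70). Then |HD| = |D − H| = 31.86.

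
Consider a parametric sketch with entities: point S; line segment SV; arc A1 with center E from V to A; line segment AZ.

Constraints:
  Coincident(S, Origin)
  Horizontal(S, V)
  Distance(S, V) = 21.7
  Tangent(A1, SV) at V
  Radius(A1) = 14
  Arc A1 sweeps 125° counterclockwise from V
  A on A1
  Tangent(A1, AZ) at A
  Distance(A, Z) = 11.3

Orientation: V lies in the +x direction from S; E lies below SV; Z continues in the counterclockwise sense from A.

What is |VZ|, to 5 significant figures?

31.681

On A1, V sits at bearing 90° from E; a 125° counterclockwise sweep puts A at bearing 215°, so A = E + 14.0·(cos 215°, sin 215°) = (10.232, -22.030). A1 meets AZ tangentially, so EA is at right angles to AZ, so AZ runs along (−sin 215°, cos 215°); with |AZ| = 11.3, Z = (16.713, -31.286). Then |VZ| = |Z − V| = 31.681.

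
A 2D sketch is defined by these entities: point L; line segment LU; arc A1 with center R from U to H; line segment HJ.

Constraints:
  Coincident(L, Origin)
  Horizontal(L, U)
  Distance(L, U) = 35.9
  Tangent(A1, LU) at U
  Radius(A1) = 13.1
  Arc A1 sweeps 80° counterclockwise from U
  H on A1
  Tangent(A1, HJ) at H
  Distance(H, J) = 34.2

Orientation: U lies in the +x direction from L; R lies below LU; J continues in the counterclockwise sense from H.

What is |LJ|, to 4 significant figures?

47.66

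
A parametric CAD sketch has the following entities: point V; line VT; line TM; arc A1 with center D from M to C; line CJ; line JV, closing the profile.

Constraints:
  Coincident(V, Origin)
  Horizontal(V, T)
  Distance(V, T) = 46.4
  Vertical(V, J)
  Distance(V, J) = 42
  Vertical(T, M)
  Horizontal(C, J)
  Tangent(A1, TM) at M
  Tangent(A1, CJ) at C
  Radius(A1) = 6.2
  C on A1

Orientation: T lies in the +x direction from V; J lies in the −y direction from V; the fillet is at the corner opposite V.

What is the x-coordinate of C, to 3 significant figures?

40.2

V is at the origin; V and T share the same y with |VT| = 46.4 and T on the +x side, so T = (46.4, 0.00). VJ is vertical with |VJ| = 42.0 and J on the −y side, so J = (0.00, -42.0). The virtual corner opposite V is at (46.4, -42.0). Since A1 is tangent to TM there, DM ⟂ TM and the tangent condition forces DC to be normal to CJ, with radius 6.2, so the center D sits 6.2 in from both sides at D = (40.2, -35.8). That places the tangent points at M = (46.4, -35.8) on TM and C = (40.2, -42.0) on CJ. So C.x = 40.2.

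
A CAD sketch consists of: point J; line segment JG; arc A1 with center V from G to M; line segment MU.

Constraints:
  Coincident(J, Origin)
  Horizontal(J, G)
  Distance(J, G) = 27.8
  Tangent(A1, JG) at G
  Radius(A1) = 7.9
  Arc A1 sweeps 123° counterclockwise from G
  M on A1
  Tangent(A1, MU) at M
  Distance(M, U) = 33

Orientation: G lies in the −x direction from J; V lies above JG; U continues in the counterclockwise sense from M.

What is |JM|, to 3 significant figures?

24.4

J is at the origin; J and G share the same y with |JG| = 27.8 and G on the −x side, so G = (-27.8, 0.00). A1 meets JG tangentially, so VG is at right angles to JG, so V = G + (0, 7.9) = (-27.8, 7.90). On A1, G sits at bearing -90° from V; a 123° counterclockwise sweep puts M at bearing 33°, so M = V + 7.9·(cos 33°, sin 33°) = (-21.2, 12.2). Then |JM| = |M − J| = 24.4.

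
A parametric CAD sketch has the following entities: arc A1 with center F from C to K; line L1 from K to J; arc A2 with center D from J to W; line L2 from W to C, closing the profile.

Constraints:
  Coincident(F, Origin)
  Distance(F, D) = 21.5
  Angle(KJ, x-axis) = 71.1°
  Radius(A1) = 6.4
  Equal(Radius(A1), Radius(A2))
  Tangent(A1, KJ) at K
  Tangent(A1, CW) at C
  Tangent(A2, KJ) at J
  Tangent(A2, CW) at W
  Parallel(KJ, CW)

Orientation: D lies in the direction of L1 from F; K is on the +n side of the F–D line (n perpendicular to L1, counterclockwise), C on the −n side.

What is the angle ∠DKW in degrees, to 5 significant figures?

14.190°

The slot axis is L1's direction at 71.1°, so u = (cos 71.1°, sin 71.1°) = (0.32392, 0.94609) and n = (−sin 71.1°, cos 71.1°) = (-0.94609, 0.32392). F is at the origin and D lies 21.5 along u from F, so D = 21.5·u = (6.9642, 20.341). Tangency of A1 to both parallel lines with radius 6.4 puts K and C at F ± 6.4·n: K = (-6.0549, 2.0731), C = (6.0549, -2.0731). Equal radii place J and W the same way about D: J = D + 6.4·n = (0.90928, 22.414), W = D − 6.4·n = (13.019, 18.268). Then cos ∠DKW = KD·KW / (|KD||KW|), giving 14.190°.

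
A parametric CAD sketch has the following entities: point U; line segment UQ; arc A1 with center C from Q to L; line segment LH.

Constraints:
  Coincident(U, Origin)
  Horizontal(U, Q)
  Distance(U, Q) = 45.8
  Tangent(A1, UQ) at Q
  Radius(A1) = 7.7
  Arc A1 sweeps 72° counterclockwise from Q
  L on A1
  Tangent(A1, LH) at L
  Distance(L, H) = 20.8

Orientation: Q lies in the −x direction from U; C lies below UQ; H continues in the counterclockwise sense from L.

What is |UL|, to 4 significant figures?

53.39

Since A1 is tangent to UQ there, CQ ⟂ UQ, so C = Q + (0, -7.7) = (-45.80, -7.700). On A1, Q sits at bearing 90° from C; a 72° counterclockwise sweep puts L at bearing 162°, so L = C + 7.7·(cos 162°, sin 162°) = (-53.12, -5.321). Then |UL| = |L − U| = 53.39.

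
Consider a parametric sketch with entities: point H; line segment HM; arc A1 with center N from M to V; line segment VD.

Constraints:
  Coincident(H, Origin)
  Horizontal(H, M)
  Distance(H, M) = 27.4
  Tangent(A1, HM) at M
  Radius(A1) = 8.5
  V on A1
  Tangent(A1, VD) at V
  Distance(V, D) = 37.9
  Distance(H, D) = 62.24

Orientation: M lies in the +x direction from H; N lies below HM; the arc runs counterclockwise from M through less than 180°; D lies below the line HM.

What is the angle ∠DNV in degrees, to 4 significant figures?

77.36°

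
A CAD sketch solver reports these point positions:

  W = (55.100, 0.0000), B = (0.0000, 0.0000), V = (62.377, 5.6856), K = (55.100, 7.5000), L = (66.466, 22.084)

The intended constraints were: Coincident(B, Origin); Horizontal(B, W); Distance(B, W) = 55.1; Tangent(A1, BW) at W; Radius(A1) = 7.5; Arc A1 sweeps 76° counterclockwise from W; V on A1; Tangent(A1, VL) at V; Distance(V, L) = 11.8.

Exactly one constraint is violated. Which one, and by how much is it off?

Distance(V, L) = 11.8 — off by 5.10.

B = (0.00, 0.00) ✓; B.y = 0.00, W.y = 0.00 ✓; |BW| = 55.10 ✓; ∠(KW, WB) = 90.00° ✓; |KW| = 7.500 ✓; bearing(K→V) − bearing(K→W) = 76.00° ✓; |KV| = 7.500 ✓; ∠(KV, VL) = 90.00° ✓; |VL| = 16.90 ✗.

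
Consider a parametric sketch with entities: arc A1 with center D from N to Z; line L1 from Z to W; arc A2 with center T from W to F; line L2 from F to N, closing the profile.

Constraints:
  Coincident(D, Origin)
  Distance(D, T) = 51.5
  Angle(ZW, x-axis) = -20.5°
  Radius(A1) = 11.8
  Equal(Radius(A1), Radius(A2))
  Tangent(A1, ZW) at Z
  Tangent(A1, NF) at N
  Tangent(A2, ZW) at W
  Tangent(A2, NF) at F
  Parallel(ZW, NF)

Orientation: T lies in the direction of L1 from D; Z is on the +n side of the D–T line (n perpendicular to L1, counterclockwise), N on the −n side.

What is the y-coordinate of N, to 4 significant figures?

-11.05

D is at the origin and T lies 51.5 along u from D, so T = 51.5·u = (48.24, -18.04). Tangency of A1 to both parallel lines with radius 11.8 puts Z and N at D ± 11.8·n: Z = (4.132, 11.05), N = (-4.132, -11.05). So N.y = -11.05.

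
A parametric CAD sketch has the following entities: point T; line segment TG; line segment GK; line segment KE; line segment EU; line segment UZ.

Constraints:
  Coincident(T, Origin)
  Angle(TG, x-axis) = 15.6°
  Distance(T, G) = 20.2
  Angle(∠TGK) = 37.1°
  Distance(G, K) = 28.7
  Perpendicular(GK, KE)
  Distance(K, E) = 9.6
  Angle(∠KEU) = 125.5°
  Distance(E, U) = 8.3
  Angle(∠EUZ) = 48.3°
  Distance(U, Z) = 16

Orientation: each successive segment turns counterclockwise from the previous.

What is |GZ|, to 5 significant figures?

23.717

T is at the origin; TG runs at 15.6° with length 20.2, so G = (19.456, 5.4322). ∠TGK = 37.1° gives GK at 158.50° from the x-axis; with |GK| = 28.7, K = (-7.2471, 15.951). GK ⟂ KE, so KE runs at -111.50°; with |KE| = 9.6, E = (-10.766, 7.0188). ∠KEU = 125.5° gives EU at -57.000° from the x-axis; with |EU| = 8.3, U = (-6.2450, 0.057791). ∠EUZ = 48.3° gives UZ at 74.700° from the x-axis; with |UZ| = 16.0, Z = (-2.0230, 15.491). Then |GZ| = |Z − G| = 23.717.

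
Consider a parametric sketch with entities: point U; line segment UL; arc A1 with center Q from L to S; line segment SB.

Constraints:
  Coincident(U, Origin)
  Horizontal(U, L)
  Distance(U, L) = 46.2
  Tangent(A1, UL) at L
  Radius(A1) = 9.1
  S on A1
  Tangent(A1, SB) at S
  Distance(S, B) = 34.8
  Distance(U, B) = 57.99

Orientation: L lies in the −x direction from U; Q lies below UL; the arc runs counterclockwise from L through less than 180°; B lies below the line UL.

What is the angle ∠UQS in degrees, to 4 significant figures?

162.8°

U is at the origin; U and L share the same y with |UL| = 46.2 and L on the −x side, so L = (-46.20, 0.000). A1 meets UL tangentially, so QL is at right angles to UL, so Q = L + (0, -9.1) = (-46.20, -9.100). Since QS ⟂ SB (tangency), |QB| = √(9.1² + 34.8²) = 35.97 regardless of where S sits on A1. So B lies on both circle(U, 57.99) and circle(Q, 35.97); the below-UL intersection is B = (-37.71, -44.05). S is the foot of the tangent from B: S = (-54.21, -13.42).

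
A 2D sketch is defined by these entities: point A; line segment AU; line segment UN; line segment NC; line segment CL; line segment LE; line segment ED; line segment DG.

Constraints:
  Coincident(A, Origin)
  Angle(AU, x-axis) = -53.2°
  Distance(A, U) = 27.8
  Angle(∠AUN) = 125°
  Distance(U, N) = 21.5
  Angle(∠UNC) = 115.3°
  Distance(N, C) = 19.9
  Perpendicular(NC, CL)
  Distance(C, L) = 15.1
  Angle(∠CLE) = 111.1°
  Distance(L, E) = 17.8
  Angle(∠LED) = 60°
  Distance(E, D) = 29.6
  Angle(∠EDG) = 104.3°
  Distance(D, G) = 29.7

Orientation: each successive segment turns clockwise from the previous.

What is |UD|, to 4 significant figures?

32.09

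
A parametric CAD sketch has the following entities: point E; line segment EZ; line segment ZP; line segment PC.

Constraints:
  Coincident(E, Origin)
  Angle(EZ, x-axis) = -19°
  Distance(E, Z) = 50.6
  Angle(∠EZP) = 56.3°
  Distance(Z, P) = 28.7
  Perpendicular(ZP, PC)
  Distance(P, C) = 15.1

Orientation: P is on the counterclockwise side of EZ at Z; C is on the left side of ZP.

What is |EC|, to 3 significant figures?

27.0

E is at the origin; EZ runs at -19.0° with length 50.6, so Z = 50.6·(cos -19.0°, sin -19.0°) = (47.8, -16.5). ∠EZP = 56.3°, so ZP runs at -19.0° + (180° − 56.3°) = 105° from the x-axis; with |ZP| = 28.7, P = Z + 28.7·(cos 105°, sin 105°) = (40.6, 11.3). ZP is perpendicular to PC; with |PC| = 15.1 on the left of ZP, C = P + 15.1·(-0.967, -0.254) = (26.0, 7.46). Then |EC| = |C − E| = 27.0.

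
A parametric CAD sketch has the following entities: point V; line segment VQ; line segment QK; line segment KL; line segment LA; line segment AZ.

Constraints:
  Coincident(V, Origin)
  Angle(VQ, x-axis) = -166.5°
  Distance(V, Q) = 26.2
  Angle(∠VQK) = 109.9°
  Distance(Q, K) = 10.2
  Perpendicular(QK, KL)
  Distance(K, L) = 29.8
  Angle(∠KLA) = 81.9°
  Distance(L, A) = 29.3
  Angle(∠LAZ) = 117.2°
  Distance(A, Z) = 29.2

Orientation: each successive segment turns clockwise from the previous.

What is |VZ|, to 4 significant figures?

32.91

V is at the origin; VQ runs at -166.5° with length 26.2, so Q = (-25.48, -6.116). ∠VQK = 109.9° gives QK at 123.4° from the x-axis; with |QK| = 10.2, K = (-31.09, 2.399). QK is perpendicular to KL, so KL runs at 33.40°; with |KL| = 29.8, L = (-6.213, 18.80). ∠KLA = 81.9° gives LA at -64.70° from the x-axis; with |LA| = 29.3, A = (6.309, -7.686). ∠LAZ = 117.2° gives AZ at -127.5° from the x-axis; with |AZ| = 29.2, Z = (-11.47, -30.85). Then |VZ| = |Z − V| = 32.91.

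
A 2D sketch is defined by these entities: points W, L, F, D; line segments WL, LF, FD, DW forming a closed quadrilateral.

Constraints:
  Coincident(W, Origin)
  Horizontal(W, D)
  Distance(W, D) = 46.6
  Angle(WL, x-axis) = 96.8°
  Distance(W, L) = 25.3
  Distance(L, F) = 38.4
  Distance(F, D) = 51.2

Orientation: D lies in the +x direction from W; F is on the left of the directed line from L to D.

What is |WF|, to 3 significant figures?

55.4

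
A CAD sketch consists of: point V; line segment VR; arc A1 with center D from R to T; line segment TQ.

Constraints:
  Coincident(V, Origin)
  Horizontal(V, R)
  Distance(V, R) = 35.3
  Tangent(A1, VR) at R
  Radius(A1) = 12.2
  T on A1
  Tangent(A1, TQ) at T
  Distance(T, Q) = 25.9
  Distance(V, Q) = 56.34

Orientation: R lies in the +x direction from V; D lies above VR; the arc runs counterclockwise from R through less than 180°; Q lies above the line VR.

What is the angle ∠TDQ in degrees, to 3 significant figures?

64.8°

Checks: ∠(DR, RV) = 90.00° ✓; |DT| = 12.20 ✓; ∠(DT, TQ) = 90.00° ✓; |TQ| = 25.90 ✓; |VQ| = 56.34 ✓.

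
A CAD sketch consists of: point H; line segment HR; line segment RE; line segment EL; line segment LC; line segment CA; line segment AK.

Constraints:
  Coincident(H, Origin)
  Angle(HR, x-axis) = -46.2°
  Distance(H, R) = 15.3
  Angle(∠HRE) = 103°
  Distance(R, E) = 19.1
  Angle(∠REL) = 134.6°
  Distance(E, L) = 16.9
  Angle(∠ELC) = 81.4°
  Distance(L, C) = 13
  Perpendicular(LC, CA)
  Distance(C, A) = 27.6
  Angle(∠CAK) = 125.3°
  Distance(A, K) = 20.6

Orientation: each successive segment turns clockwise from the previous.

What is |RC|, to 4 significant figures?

28.38

H is at the origin; HR runs at -46.2° with length 15.3, so R = (10.59, -11.04). ∠HRE = 103.0° gives RE at -123.2° from the x-axis; with |RE| = 19.1, E = (0.1313, -27.03). ∠REL = 134.6° gives EL at -168.6° from the x-axis; with |EL| = 16.9, L = (-16.44, -30.37). ∠ELC = 81.4° gives LC at 92.80° from the x-axis; with |LC| = 13.0, C = (-17.07, -17.38). Then |RC| = |C − R| = 28.38.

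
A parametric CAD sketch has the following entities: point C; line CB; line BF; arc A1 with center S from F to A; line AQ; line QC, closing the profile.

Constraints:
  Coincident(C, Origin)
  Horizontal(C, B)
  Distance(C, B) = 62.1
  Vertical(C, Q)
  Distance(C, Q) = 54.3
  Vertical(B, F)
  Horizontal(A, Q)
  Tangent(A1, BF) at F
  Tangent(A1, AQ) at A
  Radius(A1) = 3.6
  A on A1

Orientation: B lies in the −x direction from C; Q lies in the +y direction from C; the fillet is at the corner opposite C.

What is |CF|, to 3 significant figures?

80.2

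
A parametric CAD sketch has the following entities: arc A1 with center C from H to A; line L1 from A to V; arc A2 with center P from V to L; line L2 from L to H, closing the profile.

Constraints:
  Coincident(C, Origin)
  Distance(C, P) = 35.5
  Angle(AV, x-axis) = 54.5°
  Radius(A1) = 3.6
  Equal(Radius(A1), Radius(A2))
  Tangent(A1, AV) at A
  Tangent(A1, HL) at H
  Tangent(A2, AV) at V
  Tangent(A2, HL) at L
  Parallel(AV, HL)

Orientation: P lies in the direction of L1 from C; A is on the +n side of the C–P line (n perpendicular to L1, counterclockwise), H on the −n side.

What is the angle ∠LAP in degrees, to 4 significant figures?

5.675°

Tangency of A1 to both parallel lines with radius 3.6 puts A and H at C ± 3.6·n: A = (-2.931, 2.091), H = (2.931, -2.091). Equal radii place V and L the same way about P: V = P + 3.6·n = (17.68, 30.99), L = P − 3.6·n = (23.55, 26.81). Then cos ∠LAP = AL·AP / (|AL||AP|), giving 5.675°.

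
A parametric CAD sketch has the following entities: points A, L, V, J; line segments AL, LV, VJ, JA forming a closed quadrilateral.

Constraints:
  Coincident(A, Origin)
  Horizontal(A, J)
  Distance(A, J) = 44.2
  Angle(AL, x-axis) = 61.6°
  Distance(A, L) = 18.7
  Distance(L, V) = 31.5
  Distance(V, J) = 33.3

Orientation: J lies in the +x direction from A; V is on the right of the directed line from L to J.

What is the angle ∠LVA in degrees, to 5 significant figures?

34.539°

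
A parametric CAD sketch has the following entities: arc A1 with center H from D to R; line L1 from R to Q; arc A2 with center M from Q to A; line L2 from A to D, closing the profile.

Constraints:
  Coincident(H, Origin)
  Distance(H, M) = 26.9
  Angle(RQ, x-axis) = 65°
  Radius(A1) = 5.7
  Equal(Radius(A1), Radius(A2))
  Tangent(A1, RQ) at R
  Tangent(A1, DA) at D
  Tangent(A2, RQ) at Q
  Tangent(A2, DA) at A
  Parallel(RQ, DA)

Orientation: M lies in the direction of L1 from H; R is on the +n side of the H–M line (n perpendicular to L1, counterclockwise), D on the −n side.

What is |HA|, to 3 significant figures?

27.5

The slot axis is L1's direction at 65.0°, so u = (cos 65.0°, sin 65.0°) = (0.423, 0.906) and n = (−sin 65.0°, cos 65.0°) = (-0.906, 0.423). H is at the origin and M lies 26.9 along u from H, so M = 26.9·u = (11.4, 24.4). Tangency of A1 to both parallel lines with radius 5.7 puts R and D at H ± 5.7·n: R = (-5.17, 2.41), D = (5.17, -2.41). Equal radii place Q and A the same way about M: Q = M + 5.7·n = (6.20, 26.8), A = M − 5.7·n = (16.5, 22.0). Then |HA| = |A − H| = 27.5.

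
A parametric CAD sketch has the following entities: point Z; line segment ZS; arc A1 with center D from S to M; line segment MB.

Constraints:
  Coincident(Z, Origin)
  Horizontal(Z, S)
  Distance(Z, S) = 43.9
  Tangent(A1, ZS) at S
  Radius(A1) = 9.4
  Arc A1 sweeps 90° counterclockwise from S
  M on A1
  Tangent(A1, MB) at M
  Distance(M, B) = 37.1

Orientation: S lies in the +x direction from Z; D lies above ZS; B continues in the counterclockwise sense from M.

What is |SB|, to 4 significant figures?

47.44

On A1, S sits at bearing -90° from D; a 90° counterclockwise sweep puts M at bearing 0°, so M = D + 9.4·(cos 0°, sin 0°) = (53.30, 9.400). Tangency of A1 to MB means the radius DM is perpendicular to MB, so MB runs along (−sin 0°, cos 0°); with |MB| = 37.1, B = (53.30, 46.50). Then |SB| = |B − S| = 47.44.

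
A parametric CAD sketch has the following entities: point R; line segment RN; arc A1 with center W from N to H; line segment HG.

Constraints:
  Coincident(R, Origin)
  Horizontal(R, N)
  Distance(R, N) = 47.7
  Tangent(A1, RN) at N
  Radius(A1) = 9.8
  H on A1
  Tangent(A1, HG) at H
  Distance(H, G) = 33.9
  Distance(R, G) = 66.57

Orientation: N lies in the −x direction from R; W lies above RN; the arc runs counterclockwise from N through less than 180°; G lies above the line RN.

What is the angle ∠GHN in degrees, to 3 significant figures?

126°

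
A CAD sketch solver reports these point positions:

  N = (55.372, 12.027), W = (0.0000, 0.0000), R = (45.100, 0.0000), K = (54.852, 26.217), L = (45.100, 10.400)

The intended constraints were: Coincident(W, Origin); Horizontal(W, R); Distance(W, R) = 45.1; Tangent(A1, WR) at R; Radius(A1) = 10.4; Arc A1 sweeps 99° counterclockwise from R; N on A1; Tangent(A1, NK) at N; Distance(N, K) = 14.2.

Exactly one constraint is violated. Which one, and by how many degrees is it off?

Tangent(A1, NK) at N — off by 6.90°.

W = (0.00, 0.00) ✓; W.y = 0.00, R.y = 0.00 ✓; |WR| = 45.10 ✓; ∠(LR, RW) = 90.00° ✓; |LR| = 10.40 ✓; bearing(L→N) − bearing(L→R) = 99.00° ✓; |LN| = 10.40 ✓; ∠(LN, NK) = 96.90° ✗; |NK| = 14.20 ✓.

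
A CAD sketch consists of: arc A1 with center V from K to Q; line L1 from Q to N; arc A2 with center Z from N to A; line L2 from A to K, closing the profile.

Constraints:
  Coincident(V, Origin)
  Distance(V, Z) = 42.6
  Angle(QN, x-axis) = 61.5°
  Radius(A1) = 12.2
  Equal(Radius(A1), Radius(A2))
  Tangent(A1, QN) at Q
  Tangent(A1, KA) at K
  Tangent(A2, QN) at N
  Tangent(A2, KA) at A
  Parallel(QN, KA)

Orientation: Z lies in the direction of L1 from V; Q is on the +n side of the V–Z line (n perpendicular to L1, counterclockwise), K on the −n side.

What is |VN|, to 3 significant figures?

44.3

The slot axis is L1's direction at 61.5°, so u = (cos 61.5°, sin 61.5°) = (0.477, 0.879) and n = (−sin 61.5°, cos 61.5°) = (-0.879, 0.477). V is at the origin and Z lies 42.6 along u from V, so Z = 42.6·u = (20.3, 37.4). Tangency of A1 to both parallel lines with radius 12.2 puts Q and K at V ± 12.2·n: Q = (-10.7, 5.82), K = (10.7, -5.82). Equal radii place N and A the same way about Z: N = Z + 12.2·n = (9.61, 43.3), A = Z − 12.2·n = (31.0, 31.6). Then |VN| = |N − V| = 44.3.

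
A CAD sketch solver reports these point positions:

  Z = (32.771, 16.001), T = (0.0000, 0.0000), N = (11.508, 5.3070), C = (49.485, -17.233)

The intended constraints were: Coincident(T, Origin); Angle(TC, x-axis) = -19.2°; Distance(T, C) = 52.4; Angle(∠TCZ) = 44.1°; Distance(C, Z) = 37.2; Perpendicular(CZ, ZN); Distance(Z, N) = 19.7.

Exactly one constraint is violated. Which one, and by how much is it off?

Distance(Z, N) = 19.7 — off by 4.10.

T = (0.00, 0.00) ✓; TC at -19.20° ✓; |TC| = 52.40 ✓; ∠TCZ = 44.10° ✓; |CZ| = 37.20 ✓; ∠(CZ, ZN) = 90.00° ✓; |ZN| = 23.80 ✗.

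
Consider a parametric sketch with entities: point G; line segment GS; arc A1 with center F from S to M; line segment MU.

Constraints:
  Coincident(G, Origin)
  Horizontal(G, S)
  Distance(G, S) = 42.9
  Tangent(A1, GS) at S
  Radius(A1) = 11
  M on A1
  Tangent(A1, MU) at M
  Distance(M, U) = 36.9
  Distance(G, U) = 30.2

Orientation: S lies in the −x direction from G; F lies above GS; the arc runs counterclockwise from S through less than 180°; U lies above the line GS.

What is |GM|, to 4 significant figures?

35.36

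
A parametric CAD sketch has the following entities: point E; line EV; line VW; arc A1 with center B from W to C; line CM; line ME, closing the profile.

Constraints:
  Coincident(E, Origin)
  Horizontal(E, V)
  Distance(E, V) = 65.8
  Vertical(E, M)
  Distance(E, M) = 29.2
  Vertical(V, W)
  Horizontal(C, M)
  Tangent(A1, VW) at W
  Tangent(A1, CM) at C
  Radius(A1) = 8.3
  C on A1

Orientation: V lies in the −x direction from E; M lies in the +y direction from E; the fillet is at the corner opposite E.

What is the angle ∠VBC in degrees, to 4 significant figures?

158.3°

E is at the origin; EV is horizontal with |EV| = 65.8 and V on the −x side, so V = (-65.80, 0.000). E and M share the same x with |EM| = 29.2 and M on the +y side, so M = (0.000, 29.20). The virtual corner opposite E is at (-65.80, 29.20). Since A1 is tangent to VW there, BW ⟂ VW and since A1 is tangent to CM there, BC ⟂ CM, with radius 8.3, so the center B sits 8.3 in from both sides at B = (-57.50, 20.90). That places the tangent points at W = (-65.80, 20.90) on VW and C = (-57.50, 29.20) on CM. Then cos ∠VBC = BV·BC / (|BV||BC|), giving 158.3°.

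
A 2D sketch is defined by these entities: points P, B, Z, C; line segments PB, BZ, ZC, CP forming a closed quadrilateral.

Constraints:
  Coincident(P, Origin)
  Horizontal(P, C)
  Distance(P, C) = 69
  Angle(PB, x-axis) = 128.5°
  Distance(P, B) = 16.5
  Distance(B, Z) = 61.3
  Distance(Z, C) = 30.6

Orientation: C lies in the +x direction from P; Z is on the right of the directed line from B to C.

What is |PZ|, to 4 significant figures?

46.50

Checks: |BZ| = 61.30 ✓; |ZC| = 30.60 ✓.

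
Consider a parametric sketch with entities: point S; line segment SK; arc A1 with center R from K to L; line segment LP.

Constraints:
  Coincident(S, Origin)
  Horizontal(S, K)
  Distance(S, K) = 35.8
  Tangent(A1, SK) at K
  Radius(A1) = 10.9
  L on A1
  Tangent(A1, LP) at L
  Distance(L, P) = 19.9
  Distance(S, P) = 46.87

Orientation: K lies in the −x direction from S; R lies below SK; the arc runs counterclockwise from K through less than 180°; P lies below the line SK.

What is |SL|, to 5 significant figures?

47.852

Checks: |RL| = 10.90 ✓; ∠(RL, LP) = 90.00° ✓; |LP| = 19.90 ✓; |SP| = 46.87 ✓.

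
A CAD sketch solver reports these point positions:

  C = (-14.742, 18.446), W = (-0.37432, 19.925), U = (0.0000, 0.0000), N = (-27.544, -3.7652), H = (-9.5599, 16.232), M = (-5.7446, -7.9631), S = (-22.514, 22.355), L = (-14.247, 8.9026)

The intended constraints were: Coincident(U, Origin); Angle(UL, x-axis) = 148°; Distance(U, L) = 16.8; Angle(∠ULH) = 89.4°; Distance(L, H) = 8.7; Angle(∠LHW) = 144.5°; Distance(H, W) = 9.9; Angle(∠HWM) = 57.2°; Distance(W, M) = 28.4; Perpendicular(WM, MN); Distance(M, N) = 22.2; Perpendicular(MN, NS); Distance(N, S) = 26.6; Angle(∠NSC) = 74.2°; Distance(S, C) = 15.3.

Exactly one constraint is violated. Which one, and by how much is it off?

Distance(S, C) = 15.3 — off by 6.60.

U = (0.00, 0.00) ✓; UL at 148.0° ✓; |UL| = 16.80 ✓; ∠ULH = 89.40° ✓; |LH| = 8.700 ✓; ∠LHW = 144.5° ✓; |HW| = 9.900 ✓; ∠HWM = 57.20° ✓; |WM| = 28.40 ✓; ∠(WM, MN) = 90.00° ✓; |MN| = 22.20 ✓; ∠(MN, NS) = 90.00° ✓; |NS| = 26.60 ✓; ∠NSC = 74.20° ✓; |SC| = 8.700 ✗.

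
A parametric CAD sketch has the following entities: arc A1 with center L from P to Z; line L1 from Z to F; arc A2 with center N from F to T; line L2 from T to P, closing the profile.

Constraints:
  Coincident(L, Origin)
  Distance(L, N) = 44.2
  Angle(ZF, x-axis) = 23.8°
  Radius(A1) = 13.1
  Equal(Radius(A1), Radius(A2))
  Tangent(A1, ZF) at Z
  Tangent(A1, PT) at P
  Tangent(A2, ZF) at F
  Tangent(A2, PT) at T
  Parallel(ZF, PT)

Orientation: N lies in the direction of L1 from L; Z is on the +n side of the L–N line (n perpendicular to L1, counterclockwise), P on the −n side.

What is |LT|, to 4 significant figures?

46.10

The slot axis is L1's direction at 23.8°, so u = (cos 23.8°, sin 23.8°) = (0.9150, 0.4035) and n = (−sin 23.8°, cos 23.8°) = (-0.4035, 0.9150). L is at the origin and N lies 44.2 along u from L, so N = 44.2·u = (40.44, 17.84). Tangency of A1 to both parallel lines with radius 13.1 puts Z and P at L ± 13.1·n: Z = (-5.286, 11.99), P = (5.286, -11.99). Equal radii place F and T the same way about N: F = N + 13.1·n = (35.15, 29.82), T = N − 13.1·n = (45.73, 5.851). Then |LT| = |T − L| = 46.10.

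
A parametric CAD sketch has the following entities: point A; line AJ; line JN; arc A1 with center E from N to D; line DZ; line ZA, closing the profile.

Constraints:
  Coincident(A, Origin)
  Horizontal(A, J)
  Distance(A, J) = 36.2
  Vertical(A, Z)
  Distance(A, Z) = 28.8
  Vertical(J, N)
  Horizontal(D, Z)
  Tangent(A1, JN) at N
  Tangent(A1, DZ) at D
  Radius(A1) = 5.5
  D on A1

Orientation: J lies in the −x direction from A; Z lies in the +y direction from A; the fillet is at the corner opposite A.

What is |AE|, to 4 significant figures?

38.54

A is at the origin; AJ is horizontal with |AJ| = 36.2 and J on the −x side, so J = (-36.20, 0.000). AZ is vertical with |AZ| = 28.8 and Z on the +y side, so Z = (0.000, 28.80). The virtual corner opposite A is at (-36.20, 28.80). Tangency of A1 to JN means the radius EN is perpendicular to JN and A1 meets DZ tangentially, so ED is at right angles to DZ, with radius 5.5, so the center E sits 5.5 in from both sides at E = (-30.70, 23.30). Then |AE| = |E − A| = 38.54.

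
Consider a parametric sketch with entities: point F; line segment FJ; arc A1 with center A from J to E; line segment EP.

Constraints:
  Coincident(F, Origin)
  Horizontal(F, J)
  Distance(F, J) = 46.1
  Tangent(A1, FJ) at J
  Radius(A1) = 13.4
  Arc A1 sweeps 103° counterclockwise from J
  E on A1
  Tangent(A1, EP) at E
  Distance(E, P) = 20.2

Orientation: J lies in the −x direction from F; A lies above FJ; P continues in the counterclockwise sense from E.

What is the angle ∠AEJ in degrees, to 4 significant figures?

38.50°

A1 meets FJ tangentially, so AJ is at right angles to FJ, so A = J + (0, 13.4) = (-46.10, 13.40). On A1, J sits at bearing -90° from A; a 103° counterclockwise sweep puts E at bearing 13°, so E = A + 13.4·(cos 13°, sin 13°) = (-33.04, 16.41). Then cos ∠AEJ = EA·EJ / (|EA||EJ|), giving 38.50°.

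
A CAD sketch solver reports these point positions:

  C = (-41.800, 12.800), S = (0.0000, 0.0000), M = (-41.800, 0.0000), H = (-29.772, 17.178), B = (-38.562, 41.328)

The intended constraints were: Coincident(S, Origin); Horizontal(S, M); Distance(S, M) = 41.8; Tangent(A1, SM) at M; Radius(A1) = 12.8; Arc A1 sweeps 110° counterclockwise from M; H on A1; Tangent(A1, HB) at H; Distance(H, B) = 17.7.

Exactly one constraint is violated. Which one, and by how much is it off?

Distance(H, B) = 17.7 — off by 8.00.

S = (0.00, 0.00) ✓; S.y = 0.00, M.y = 0.00 ✓; |SM| = 41.80 ✓; ∠(CM, MS) = 90.00° ✓; |CM| = 12.80 ✓; bearing(C→H) − bearing(C→M) = 110.0° ✓; |CH| = 12.80 ✓; ∠(CH, HB) = 90.00° ✓; |HB| = 25.70 ✗.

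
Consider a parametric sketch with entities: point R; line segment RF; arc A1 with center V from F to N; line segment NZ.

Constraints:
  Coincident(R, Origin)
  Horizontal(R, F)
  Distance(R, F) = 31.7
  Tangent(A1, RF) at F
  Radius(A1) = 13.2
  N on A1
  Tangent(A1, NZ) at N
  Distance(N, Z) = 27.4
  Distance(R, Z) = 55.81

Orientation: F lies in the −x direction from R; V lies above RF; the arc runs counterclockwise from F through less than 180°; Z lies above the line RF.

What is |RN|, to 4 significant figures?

28.79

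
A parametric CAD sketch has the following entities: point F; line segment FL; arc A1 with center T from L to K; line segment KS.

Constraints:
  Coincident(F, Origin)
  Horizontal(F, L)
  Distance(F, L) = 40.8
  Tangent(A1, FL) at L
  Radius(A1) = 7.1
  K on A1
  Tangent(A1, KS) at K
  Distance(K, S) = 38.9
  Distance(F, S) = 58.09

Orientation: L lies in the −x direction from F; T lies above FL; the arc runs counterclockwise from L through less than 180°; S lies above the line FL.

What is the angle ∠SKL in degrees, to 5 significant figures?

133.93°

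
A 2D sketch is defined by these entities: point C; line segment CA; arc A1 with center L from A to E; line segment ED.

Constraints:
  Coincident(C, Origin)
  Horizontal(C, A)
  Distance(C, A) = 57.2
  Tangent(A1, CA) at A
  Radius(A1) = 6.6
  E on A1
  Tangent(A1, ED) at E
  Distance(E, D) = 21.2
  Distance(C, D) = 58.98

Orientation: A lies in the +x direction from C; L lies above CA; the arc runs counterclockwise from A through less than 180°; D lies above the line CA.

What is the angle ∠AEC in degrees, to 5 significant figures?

51.576°

Checks: |CA| = 57.20 ✓; |LE| = 6.600 ✓; ∠(LE, ED) = 90.00° ✓; |ED| = 21.20 ✓; |CD| = 58.98 ✓.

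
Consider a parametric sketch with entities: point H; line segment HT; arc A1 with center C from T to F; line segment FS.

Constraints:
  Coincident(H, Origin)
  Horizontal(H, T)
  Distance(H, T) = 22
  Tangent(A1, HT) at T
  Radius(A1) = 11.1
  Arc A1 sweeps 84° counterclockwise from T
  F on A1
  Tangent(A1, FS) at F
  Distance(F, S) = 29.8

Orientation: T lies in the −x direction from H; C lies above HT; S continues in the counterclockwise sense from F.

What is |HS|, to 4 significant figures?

40.35

H is at the origin; HT is horizontal with |HT| = 22.0 and T on the −x side, so T = (-22.00, 0.000). Tangency of A1 to HT means the radius CT is perpendicular to HT, so C = T + (0, 11.1) = (-22.00, 11.10). On A1, T sits at bearing -90° from C; an 84° counterclockwise sweep puts F at bearing -6°, so F = C + 11.1·(cos -6°, sin -6°) = (-10.96, 9.940). A1 meets FS tangentially, so CF is at right angles to FS, so FS runs along (−sin -6°, cos -6°); with |FS| = 29.8, S = (-7.846, 39.58). Then |HS| = |S − H| = 40.35.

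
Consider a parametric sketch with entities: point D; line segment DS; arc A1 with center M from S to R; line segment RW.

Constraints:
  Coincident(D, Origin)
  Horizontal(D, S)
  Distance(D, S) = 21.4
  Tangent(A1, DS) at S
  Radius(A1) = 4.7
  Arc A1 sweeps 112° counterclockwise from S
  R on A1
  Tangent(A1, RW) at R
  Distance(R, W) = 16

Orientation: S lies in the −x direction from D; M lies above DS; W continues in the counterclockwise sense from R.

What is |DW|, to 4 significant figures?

31.37

D is at the origin; D and S share the same y with |DS| = 21.4 and S on the −x side, so S = (-21.40, 0.000). Tangency of A1 to DS means the radius MS is perpendicular to DS, so M = S + (0, 4.7) = (-21.40, 4.700). On A1, S sits at bearing -90° from M; a 112° counterclockwise sweep puts R at bearing 22°, so R = M + 4.7·(cos 22°, sin 22°) = (-17.04, 6.461). Tangency of A1 to RW means the radius MR is perpendicular to RW, so RW runs along (−sin 22°, cos 22°); with |RW| = 16.0, W = (-23.04, 21.30). Then |DW| = |W − D| = 31.37.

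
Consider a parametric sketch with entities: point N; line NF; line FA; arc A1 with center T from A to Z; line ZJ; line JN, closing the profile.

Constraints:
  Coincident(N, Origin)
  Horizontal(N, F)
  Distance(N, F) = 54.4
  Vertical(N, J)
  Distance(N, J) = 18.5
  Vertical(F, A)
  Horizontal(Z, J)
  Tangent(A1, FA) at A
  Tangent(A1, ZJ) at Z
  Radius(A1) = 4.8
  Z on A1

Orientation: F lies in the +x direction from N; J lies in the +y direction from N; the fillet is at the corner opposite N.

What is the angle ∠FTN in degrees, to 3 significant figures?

93.9°

N and J share the same x with |NJ| = 18.5 and J on the +y side, so J = (0.00, 18.5). The virtual corner opposite N is at (54.4, 18.5). Tangency of A1 to FA means the radius TA is perpendicular to FA and since A1 is tangent to ZJ there, TZ ⟂ ZJ, with radius 4.8, so the center T sits 4.8 in from both sides at T = (49.6, 13.7). Then cos ∠FTN = TF·TN / (|TF||TN|), giving 93.9°.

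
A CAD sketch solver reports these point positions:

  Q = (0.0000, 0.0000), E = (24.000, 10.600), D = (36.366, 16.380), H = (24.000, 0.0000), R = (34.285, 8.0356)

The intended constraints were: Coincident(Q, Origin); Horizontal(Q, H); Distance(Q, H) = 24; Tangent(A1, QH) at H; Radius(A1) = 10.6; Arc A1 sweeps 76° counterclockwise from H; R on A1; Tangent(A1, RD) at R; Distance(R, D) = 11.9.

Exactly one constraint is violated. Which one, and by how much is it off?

Distance(R, D) = 11.9 — off by 3.30.

Q = (0.00, 0.00) ✓; Q.y = 0.00, H.y = 0.00 ✓; |QH| = 24.00 ✓; ∠(EH, HQ) = 90.00° ✓; |EH| = 10.60 ✓; bearing(E→R) − bearing(E→H) = 76.00° ✓; |ER| = 10.60 ✓; ∠(ER, RD) = 90.00° ✓; |RD| = 8.600 ✗.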